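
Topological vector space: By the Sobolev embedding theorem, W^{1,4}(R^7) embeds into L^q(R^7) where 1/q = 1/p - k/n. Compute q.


Using the Sobolev embedding formula: 1/q = 1/p - k/n
1/q = 1/4 - 1/7 = 3/28
q = 1/(3/28) = 28/3 = 9.3333

9.3333


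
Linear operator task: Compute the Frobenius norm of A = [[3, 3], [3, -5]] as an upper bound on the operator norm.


||A||_F^2 = sum a_ij^2
= 3^2 + 3^2 + 3^2 + (-5)^2
= 9 + 9 + 9 + 25 = 52
||A||_F = sqrt(52) = 7.2111

7.2111


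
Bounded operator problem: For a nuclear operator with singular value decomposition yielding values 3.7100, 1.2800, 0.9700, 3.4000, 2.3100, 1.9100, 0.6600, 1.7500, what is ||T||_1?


The nuclear norm is the sum of all singular values.
||T||_1 = 3.7100 + 1.2800 + 0.9700 + 3.4000 + 2.3100 + 1.9100 + 0.6600 + 1.7500
= 15.9900

15.9900


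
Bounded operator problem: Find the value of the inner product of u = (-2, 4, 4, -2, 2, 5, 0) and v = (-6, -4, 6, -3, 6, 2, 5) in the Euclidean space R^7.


Computing the standard inner product <u, v> = sum u_i * v_i
= -2*-6 + 4*-4 + 4*6 + -2*-3 + 2*6 + 5*2 + 0*5
= 12 + -16 + 24 + 6 + 12 + 10 + 0
= 48

48


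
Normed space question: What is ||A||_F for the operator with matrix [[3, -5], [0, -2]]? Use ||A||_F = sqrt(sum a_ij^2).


||A||_F^2 = sum a_ij^2
= 3^2 + (-5)^2 + 0^2 + (-2)^2
= 9 + 25 + 0 + 4 = 38
||A||_F = sqrt(38) = 6.1644

6.1644


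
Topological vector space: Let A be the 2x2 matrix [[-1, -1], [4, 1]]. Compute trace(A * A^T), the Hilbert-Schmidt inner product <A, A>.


trace(A * A^T) = sum of squares of all entries
= (-1)^2 + (-1)^2 + 4^2 + 1^2
= 1 + 1 + 16 + 1
= 19

19


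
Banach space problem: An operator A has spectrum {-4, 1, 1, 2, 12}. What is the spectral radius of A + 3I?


Spectrum of A + 3I = {-1, 4, 4, 5, 15}
Spectral radius = max |lambda| over the shifted spectrum
= max(1, 4, 4, 5, 15) = 15

15


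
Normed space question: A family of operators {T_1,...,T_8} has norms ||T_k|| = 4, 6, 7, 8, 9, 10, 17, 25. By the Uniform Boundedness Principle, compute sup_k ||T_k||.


By the Uniform Boundedness Principle, the supremum of norms is finite.
sup_k ||T_k|| = max(4, 6, 7, 8, 9, 10, 17, 25) = 25

25


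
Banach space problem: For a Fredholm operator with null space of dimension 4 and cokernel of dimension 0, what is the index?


The Fredholm index is defined as ind(T) = dim(ker T) - dim(coker T)
= 4 - 0
= 4

4


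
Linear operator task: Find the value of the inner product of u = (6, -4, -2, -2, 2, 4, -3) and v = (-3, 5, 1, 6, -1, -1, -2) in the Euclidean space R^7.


Computing the standard inner product <u, v> = sum u_i * v_i
= 6*-3 + -4*5 + -2*1 + -2*6 + 2*-1 + 4*-1 + -3*-2
= -18 + -20 + -2 + -12 + -2 + -4 + 6
= -52

-52


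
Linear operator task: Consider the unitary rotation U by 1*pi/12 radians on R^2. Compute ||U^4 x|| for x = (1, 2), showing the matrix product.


U is a rotation by theta = 1*pi/12
U^4 = rotation by 4*theta = 4*pi/12
cos(4*pi/12) = 0.5000, sin(4*pi/12) = 0.8660
U^4 x = (0.5000 * 1 - 0.8660 * 2, 0.8660 * 1 + 0.5000 * 2)
= (-1.2321, 1.8660)
||U^4 x|| = sqrt((-1.2321)^2 + 1.8660^2) = sqrt(5.0000) = 2.2361

2.2361


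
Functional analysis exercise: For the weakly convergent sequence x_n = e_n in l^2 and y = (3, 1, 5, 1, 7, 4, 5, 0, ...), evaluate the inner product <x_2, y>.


x_2 = e_2 is the standard basis vector with 1 in position 2.
<x_2, y> = y_2 = 1
As n -> infinity, <x_n, y> -> 0, confirming weak convergence of (x_n) to 0.

1


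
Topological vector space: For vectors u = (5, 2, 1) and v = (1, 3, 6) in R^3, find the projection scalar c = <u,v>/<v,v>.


Computing <u,v> = 5*1 + 2*3 + 1*6 = 17
Computing <v,v> = 1^2 + 3^2 + 6^2 = 46
Projection coefficient = 17/46 = 0.3696

0.3696


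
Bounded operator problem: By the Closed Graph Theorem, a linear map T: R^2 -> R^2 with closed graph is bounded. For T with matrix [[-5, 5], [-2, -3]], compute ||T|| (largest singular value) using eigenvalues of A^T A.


A^T A = [[29, -19], [-19, 34]]
trace(A^T A) = 63, det(A^T A) = 625
discriminant = 63^2 - 4*625 = 1469
Largest eigenvalue of A^T A = (trace + sqrt(disc))/2 = 50.6638
||T|| = sqrt(50.6638) = 7.1178

7.1178


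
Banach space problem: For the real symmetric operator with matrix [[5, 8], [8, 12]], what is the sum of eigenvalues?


For a self-adjoint (symmetric) matrix, the eigenvalues are real.
The sum of eigenvalues equals the trace of the matrix.
trace = 5 + 12 = 17

17


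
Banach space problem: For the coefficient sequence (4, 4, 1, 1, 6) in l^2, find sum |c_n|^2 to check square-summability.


sum |c_n|^2 = 4^2 + 4^2 + 1^2 + 1^2 + 6^2
= 16 + 16 + 1 + 1 + 36
= 70

70


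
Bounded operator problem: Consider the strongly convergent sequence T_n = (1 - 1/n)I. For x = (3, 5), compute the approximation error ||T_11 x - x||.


T_11 x - x = (1 - 1/11)x - x = -x/11
||x|| = sqrt(34) = 5.8310
||T_11 x - x|| = ||x||/11 = 5.8310/11 = 0.5301

0.5301


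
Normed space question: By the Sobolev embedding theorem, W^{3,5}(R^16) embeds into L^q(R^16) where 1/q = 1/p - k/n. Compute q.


Using the Sobolev embedding formula: 1/q = 1/p - k/n
1/q = 1/5 - 3/16 = 1/80
q = 1/(1/80) = 80

80.0000


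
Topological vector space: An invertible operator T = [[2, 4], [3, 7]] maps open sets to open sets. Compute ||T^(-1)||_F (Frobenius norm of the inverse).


det(T) = 2*7 - 4*3 = 2
T^(-1) = (1/2) * [[7, -4], [-3, 2]] = [[3.5000, -2.0000], [-1.5000, 1.0000]]
||T^(-1)||_F^2 = 3.5000^2 + (-2.0000)^2 + (-1.5000)^2 + 1.0000^2 = 19.5000
||T^(-1)||_F = sqrt(19.5000) = 4.4159

4.4159


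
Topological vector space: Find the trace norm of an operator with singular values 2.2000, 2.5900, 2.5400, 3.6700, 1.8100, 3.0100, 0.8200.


The nuclear norm is the sum of all singular values.
||T||_1 = 2.2000 + 2.5900 + 2.5400 + 3.6700 + 1.8100 + 3.0100 + 0.8200
= 16.6400

16.6400


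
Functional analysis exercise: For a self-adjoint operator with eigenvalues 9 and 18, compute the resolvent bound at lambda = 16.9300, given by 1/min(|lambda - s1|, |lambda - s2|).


dist(16.9300, {9, 18}) = min(|16.9300 - 9|, |16.9300 - 18|)
= min(7.9300, 1.0700) = 1.0700
Resolvent bound = 1/1.0700 = 0.9346

0.9346


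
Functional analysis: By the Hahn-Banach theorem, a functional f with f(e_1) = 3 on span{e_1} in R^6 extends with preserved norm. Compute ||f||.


The norm of f is given by ||f|| = sup_{||x||=1} |f(x)|.
On span{e_1}, ||e_1|| = 1, so ||f|| = |f(e_1)| / ||e_1||
= |3| / 1 = 3.0000

3.0000


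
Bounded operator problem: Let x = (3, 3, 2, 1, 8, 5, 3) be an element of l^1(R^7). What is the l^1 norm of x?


The l^1 norm equals the sum of absolute values of all components.
||x||_1 = 3 + 3 + 2 + 1 + 8 + 5 + 3
= 25

25.0000


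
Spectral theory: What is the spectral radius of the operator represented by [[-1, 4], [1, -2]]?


For a 2x2 matrix, eigenvalues satisfy lambda^2 - (trace)*lambda + det = 0
trace = -1 + -2 = -3
det = -1*-2 - 4*1 = -2
discriminant = (-3)^2 - 4*(-2) = 17
spectral radius = max |eigenvalue| = 3.5616

3.5616


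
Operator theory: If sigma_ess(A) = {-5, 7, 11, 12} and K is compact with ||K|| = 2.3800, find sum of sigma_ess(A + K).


By Weyl's theorem, the essential spectrum is invariant under compact perturbations.
sigma_ess(A + K) = sigma_ess(A) = {-5, 7, 11, 12}
Sum = -5 + 7 + 11 + 12 = 25

25


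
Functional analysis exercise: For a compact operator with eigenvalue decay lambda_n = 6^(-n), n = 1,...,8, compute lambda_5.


The eigenvalue formula gives lambda_5 = 1/6^5
= 1/7776
= 1.2860e-04

1.2860e-04


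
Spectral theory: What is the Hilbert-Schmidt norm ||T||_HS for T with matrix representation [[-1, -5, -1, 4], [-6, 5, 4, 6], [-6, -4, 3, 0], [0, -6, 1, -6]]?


The Hilbert-Schmidt norm is sqrt(sum of squares of all entries).
Sum of squares = (-1)^2 + (-5)^2 + (-1)^2 + 4^2 + (-6)^2 + 5^2 + 4^2 + 6^2 + (-6)^2 + (-4)^2 + 3^2 + 0^2 + 0^2 + (-6)^2 + 1^2 + (-6)^2
= 1 + 25 + 1 + 16 + 36 + 25 + 16 + 36 + 36 + 16 + 9 + 0 + 0 + 36 + 1 + 36 = 290
||T||_HS = sqrt(290) = 17.0294

17.0294


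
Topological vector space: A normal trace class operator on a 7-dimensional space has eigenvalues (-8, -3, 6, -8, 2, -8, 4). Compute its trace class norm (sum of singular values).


For a normal operator, singular values equal |eigenvalues|.
Trace norm = sum |lambda_i| = 8 + 3 + 6 + 8 + 2 + 8 + 4
= 39

39


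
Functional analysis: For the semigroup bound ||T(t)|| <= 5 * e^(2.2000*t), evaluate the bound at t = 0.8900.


||T(0.8900)|| <= 5 * exp(2.2000 * 0.8900)
= 5 * exp(1.9580)
= 5 * 7.0851
= 35.4257

35.4257


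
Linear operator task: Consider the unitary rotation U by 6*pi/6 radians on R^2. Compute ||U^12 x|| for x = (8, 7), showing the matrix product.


U is a rotation by theta = 6*pi/6
U^12 = rotation by 12*theta = 72*pi/6 = 0*pi/6 (mod 2*pi)
cos(0*pi/6) = 1.0000, sin(0*pi/6) = 0.0000
U^12 x = (1.0000 * 8 - 0.0000 * 7, 0.0000 * 8 + 1.0000 * 7)
= (8.0000, 7.0000)
||U^12 x|| = sqrt(8.0000^2 + 7.0000^2) = sqrt(113.0000) = 10.6301

10.6301


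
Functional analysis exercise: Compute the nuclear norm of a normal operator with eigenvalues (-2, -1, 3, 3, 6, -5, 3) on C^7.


For a normal operator, singular values equal |eigenvalues|.
Trace norm = sum |lambda_i| = 2 + 1 + 3 + 3 + 6 + 5 + 3
= 23

23


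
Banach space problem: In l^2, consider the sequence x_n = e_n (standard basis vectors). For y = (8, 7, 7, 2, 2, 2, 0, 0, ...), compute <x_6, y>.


x_6 = e_6 is the standard basis vector with 1 in position 6.
<x_6, y> = y_6 = 2
As n -> infinity, <x_n, y> -> 0, confirming weak convergence of (x_n) to 0.

2


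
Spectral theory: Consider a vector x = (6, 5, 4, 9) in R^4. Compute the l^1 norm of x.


The l^1 norm equals the sum of absolute values of all components.
||x||_1 = 6 + 5 + 4 + 9
= 24

24.0000


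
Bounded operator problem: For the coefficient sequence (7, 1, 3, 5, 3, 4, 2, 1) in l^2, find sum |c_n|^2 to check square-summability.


sum |c_n|^2 = 7^2 + 1^2 + 3^2 + 5^2 + 3^2 + 4^2 + 2^2 + 1^2
= 49 + 1 + 9 + 25 + 9 + 16 + 4 + 1
= 114

114


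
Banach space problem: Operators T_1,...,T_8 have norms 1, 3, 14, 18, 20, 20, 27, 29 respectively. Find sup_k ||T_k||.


By the Uniform Boundedness Principle, the supremum of norms is finite.
sup_k ||T_k|| = max(1, 3, 14, 18, 20, 20, 27, 29) = 29

29


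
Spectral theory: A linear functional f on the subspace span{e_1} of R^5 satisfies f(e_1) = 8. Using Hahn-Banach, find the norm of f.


The norm of f is given by ||f|| = sup_{||x||=1} |f(x)|.
On span{e_1}, ||e_1|| = 1, so ||f|| = |f(e_1)| / ||e_1||
= |8| / 1 = 8.0000

8.0000


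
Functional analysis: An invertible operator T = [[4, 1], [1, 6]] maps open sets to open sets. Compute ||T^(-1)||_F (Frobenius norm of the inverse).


det(T) = 4*6 - 1*1 = 23
T^(-1) = (1/23) * [[6, -1], [-1, 4]] = [[0.2609, -0.0435], [-0.0435, 0.1739]]
||T^(-1)||_F^2 = 0.2609^2 + (-0.0435)^2 + (-0.0435)^2 + 0.1739^2 = 0.1021
||T^(-1)||_F = sqrt(0.1021) = 0.3195

0.3195


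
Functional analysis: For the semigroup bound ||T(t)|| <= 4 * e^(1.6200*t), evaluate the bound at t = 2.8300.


||T(2.8300)|| <= 4 * exp(1.6200 * 2.8300)
= 4 * exp(4.5846)
= 4 * 97.9640
= 391.8560

391.8560


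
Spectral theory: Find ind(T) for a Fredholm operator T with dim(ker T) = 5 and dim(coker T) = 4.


The Fredholm index is defined as ind(T) = dim(ker T) - dim(coker T)
= 5 - 4
= 1

1


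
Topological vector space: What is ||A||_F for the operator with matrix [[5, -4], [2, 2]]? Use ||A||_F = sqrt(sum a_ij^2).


||A||_F^2 = sum a_ij^2
= 5^2 + (-4)^2 + 2^2 + 2^2
= 25 + 16 + 4 + 4 = 49
||A||_F = sqrt(49) = 7.0000

7.0000


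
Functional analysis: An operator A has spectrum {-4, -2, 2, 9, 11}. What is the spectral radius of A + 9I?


Spectrum of A + 9I = {5, 7, 11, 18, 20}
Spectral radius = max |lambda| over the shifted spectrum
= max(5, 7, 11, 18, 20) = 20

20


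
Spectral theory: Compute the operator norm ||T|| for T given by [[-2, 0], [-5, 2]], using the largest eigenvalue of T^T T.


A^T A = [[29, -10], [-10, 4]]
trace(A^T A) = 33, det(A^T A) = 16
discriminant = 33^2 - 4*16 = 1025
Largest eigenvalue of A^T A = (trace + sqrt(disc))/2 = 32.5078
||T|| = sqrt(32.5078) = 5.7016

5.7016


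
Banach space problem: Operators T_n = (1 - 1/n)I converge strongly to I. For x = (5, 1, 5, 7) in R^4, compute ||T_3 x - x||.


T_3 x - x = (1 - 1/3)x - x = -x/3
||x|| = sqrt(100) = 10.0000
||T_3 x - x|| = ||x||/3 = 10.0000/3 = 3.3333

3.3333


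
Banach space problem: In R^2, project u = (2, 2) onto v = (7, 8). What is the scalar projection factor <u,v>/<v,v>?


Computing <u,v> = 2*7 + 2*8 = 30
Computing <v,v> = 7^2 + 8^2 = 113
Projection coefficient = 30/113 = 0.2655

0.2655


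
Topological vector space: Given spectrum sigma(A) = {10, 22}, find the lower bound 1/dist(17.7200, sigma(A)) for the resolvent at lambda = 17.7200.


dist(17.7200, {10, 22}) = min(|17.7200 - 10|, |17.7200 - 22|)
= min(7.7200, 4.2800) = 4.2800
Resolvent bound = 1/4.2800 = 0.2336

0.2336


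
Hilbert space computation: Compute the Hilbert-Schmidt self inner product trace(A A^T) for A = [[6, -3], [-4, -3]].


trace(A * A^T) = sum of squares of all entries
= 6^2 + (-3)^2 + (-4)^2 + (-3)^2
= 36 + 9 + 16 + 9
= 70

70


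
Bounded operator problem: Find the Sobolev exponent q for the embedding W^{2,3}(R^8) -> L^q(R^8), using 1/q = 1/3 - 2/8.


Using the Sobolev embedding formula: 1/q = 1/p - k/n
1/q = 1/3 - 2/8 = 1/12
q = 1/(1/12) = 12

12.0000


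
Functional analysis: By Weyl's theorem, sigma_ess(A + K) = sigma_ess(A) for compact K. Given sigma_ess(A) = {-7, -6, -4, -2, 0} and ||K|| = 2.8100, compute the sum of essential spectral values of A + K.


By Weyl's theorem, the essential spectrum is invariant under compact perturbations.
sigma_ess(A + K) = sigma_ess(A) = {-7, -6, -4, -2, 0}
Sum = -7 + -6 + -4 + -2 + 0 = -19

-19


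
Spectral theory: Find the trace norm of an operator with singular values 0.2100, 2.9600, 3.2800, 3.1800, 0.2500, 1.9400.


The nuclear norm is the sum of all singular values.
||T||_1 = 0.2100 + 2.9600 + 3.2800 + 3.1800 + 0.2500 + 1.9400
= 11.8200

11.8200


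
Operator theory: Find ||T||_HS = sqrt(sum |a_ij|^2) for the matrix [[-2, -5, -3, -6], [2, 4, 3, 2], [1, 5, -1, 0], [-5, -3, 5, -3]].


The Hilbert-Schmidt norm is sqrt(sum of squares of all entries).
Sum of squares = (-2)^2 + (-5)^2 + (-3)^2 + (-6)^2 + 2^2 + 4^2 + 3^2 + 2^2 + 1^2 + 5^2 + (-1)^2 + 0^2 + (-5)^2 + (-3)^2 + 5^2 + (-3)^2
= 4 + 25 + 9 + 36 + 4 + 16 + 9 + 4 + 1 + 25 + 1 + 0 + 25 + 9 + 25 + 9 = 202
||T||_HS = sqrt(202) = 14.2127

14.2127


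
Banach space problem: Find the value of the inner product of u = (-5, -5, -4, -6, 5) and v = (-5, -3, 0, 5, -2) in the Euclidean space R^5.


Computing the standard inner product <u, v> = sum u_i * v_i
= -5*-5 + -5*-3 + -4*0 + -6*5 + 5*-2
= 25 + 15 + 0 + -30 + -10
= 0

0


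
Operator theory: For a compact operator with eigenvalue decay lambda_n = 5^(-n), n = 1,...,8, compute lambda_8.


The eigenvalue formula gives lambda_8 = 1/5^8
= 1/390625
= 2.5600e-06

2.5600e-06


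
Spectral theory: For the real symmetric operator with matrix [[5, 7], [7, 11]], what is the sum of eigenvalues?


For a self-adjoint (symmetric) matrix, the eigenvalues are real.
The sum of eigenvalues equals the trace of the matrix.
trace = 5 + 11 = 16

16


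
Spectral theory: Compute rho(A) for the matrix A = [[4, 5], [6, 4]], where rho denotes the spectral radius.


For a 2x2 matrix, eigenvalues satisfy lambda^2 - (trace)*lambda + det = 0
trace = 4 + 4 = 8
det = 4*4 - 5*6 = -14
discriminant = 8^2 - 4*(-14) = 120
spectral radius = max |eigenvalue| = 9.4772

9.4772


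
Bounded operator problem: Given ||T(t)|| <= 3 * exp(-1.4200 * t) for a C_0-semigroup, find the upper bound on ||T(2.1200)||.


||T(2.1200)|| <= 3 * exp(-1.4200 * 2.1200)
= 3 * exp(-3.0104)
= 3 * 0.0493
= 0.1478

0.1478


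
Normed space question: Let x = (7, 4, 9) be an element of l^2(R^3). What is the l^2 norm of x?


The l^2 norm = (sum |x_i|^2)^(1/2)
Sum of 2th powers = 49 + 16 + 81 = 146
||x||_2 = (146)^(1/2) = 12.0830

12.0830


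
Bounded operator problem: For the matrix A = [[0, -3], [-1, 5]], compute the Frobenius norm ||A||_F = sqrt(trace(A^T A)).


||A||_F^2 = sum a_ij^2
= 0^2 + (-3)^2 + (-1)^2 + 5^2
= 0 + 9 + 1 + 25 = 35
||A||_F = sqrt(35) = 5.9161

5.9161


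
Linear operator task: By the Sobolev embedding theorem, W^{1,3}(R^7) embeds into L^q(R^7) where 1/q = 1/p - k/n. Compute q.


Using the Sobolev embedding formula: 1/q = 1/p - k/n
1/q = 1/3 - 1/7 = 4/21
q = 1/(4/21) = 21/4 = 5.2500

5.2500


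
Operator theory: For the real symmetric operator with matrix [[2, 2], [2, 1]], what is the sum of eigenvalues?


For a self-adjoint (symmetric) matrix, the eigenvalues are real.
The sum of eigenvalues equals the trace of the matrix.
trace = 2 + 1 = 3

3


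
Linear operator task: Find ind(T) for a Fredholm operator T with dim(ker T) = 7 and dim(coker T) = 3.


The Fredholm index is defined as ind(T) = dim(ker T) - dim(coker T)
= 7 - 3
= 4

4


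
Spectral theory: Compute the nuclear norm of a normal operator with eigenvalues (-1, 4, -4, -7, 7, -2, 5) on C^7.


For a normal operator, singular values equal |eigenvalues|.
Trace norm = sum |lambda_i| = 1 + 4 + 4 + 7 + 7 + 2 + 5
= 30

30


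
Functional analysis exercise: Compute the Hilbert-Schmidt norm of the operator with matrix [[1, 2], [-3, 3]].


The Hilbert-Schmidt norm is sqrt(sum of squares of all entries).
Sum of squares = 1^2 + 2^2 + (-3)^2 + 3^2
= 1 + 4 + 9 + 9 = 23
||T||_HS = sqrt(23) = 4.7958

4.7958


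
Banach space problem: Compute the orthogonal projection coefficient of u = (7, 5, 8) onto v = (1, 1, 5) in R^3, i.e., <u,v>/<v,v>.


Computing <u,v> = 7*1 + 5*1 + 8*5 = 52
Computing <v,v> = 1^2 + 1^2 + 5^2 = 27
Projection coefficient = 52/27 = 1.9259

1.9259


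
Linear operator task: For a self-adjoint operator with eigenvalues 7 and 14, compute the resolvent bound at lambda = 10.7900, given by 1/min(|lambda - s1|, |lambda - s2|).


dist(10.7900, {7, 14}) = min(|10.7900 - 7|, |10.7900 - 14|)
= min(3.7900, 3.2100) = 3.2100
Resolvent bound = 1/3.2100 = 0.3115

0.3115


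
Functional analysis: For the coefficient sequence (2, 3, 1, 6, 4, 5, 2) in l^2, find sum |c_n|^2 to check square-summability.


sum |c_n|^2 = 2^2 + 3^2 + 1^2 + 6^2 + 4^2 + 5^2 + 2^2
= 4 + 9 + 1 + 36 + 16 + 25 + 4
= 95

95


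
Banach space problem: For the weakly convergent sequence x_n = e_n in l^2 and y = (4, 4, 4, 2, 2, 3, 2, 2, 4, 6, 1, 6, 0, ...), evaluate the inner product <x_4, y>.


x_4 = e_4 is the standard basis vector with 1 in position 4.
<x_4, y> = y_4 = 2
As n -> infinity, <x_n, y> -> 0, confirming weak convergence of (x_n) to 0.

2


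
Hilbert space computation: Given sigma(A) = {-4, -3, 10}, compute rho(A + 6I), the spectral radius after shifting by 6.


Spectrum of A + 6I = {2, 3, 16}
Spectral radius = max |lambda| over the shifted spectrum
= max(2, 3, 16) = 16

16


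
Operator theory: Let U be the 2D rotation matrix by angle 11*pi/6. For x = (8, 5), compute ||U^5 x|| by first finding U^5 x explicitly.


U is a rotation by theta = 11*pi/6
U^5 = rotation by 5*theta = 55*pi/6 = 7*pi/6 (mod 2*pi)
cos(7*pi/6) = -0.8660, sin(7*pi/6) = -0.5000
U^5 x = (-0.8660 * 8 - -0.5000 * 5, -0.5000 * 8 + -0.8660 * 5)
= (-4.4282, -8.3301)
||U^5 x|| = sqrt((-4.4282)^2 + (-8.3301)^2) = sqrt(89.0000) = 9.4340

9.4340


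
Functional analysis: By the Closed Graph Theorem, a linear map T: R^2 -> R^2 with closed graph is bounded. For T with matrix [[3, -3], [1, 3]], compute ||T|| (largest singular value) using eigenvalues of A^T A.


A^T A = [[10, -6], [-6, 18]]
trace(A^T A) = 28, det(A^T A) = 144
discriminant = 28^2 - 4*144 = 208
Largest eigenvalue of A^T A = (trace + sqrt(disc))/2 = 21.2111
||T|| = sqrt(21.2111) = 4.6056

4.6056


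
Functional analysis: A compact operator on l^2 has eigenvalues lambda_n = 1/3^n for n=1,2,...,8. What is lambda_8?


The eigenvalue formula gives lambda_8 = 1/3^8
= 1/6561
= 1.5242e-04

1.5242e-04


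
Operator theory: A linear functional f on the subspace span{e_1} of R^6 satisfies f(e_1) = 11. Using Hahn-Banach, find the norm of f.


The norm of f is given by ||f|| = sup_{||x||=1} |f(x)|.
On span{e_1}, ||e_1|| = 1, so ||f|| = |f(e_1)| / ||e_1||
= |11| / 1 = 11.0000

11.0000


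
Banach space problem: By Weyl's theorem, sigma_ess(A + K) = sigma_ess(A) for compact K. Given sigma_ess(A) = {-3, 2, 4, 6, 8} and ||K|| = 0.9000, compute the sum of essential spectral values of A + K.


By Weyl's theorem, the essential spectrum is invariant under compact perturbations.
sigma_ess(A + K) = sigma_ess(A) = {-3, 2, 4, 6, 8}
Sum = -3 + 2 + 4 + 6 + 8 = 17

17


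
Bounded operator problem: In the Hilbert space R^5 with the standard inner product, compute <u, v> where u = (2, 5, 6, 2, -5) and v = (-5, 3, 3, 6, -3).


Computing the standard inner product <u, v> = sum u_i * v_i
= 2*-5 + 5*3 + 6*3 + 2*6 + -5*-3
= -10 + 15 + 18 + 12 + 15
= 50

50


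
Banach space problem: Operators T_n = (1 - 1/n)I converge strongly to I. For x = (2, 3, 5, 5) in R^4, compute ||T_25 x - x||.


T_25 x - x = (1 - 1/25)x - x = -x/25
||x|| = sqrt(63) = 7.9373
||T_25 x - x|| = ||x||/25 = 7.9373/25 = 0.3175

0.3175


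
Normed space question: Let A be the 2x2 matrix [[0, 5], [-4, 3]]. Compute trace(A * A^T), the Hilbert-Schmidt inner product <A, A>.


trace(A * A^T) = sum of squares of all entries
= 0^2 + 5^2 + (-4)^2 + 3^2
= 0 + 25 + 16 + 9
= 50

50


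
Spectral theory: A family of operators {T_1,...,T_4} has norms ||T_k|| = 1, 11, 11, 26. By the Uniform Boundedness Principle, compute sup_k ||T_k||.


By the Uniform Boundedness Principle, the supremum of norms is finite.
sup_k ||T_k|| = max(1, 11, 11, 26) = 26

26


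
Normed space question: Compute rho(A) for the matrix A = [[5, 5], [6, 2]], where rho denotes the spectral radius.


For a 2x2 matrix, eigenvalues satisfy lambda^2 - (trace)*lambda + det = 0
trace = 5 + 2 = 7
det = 5*2 - 5*6 = -20
discriminant = 7^2 - 4*(-20) = 129
spectral radius = max |eigenvalue| = 9.1789

9.1789


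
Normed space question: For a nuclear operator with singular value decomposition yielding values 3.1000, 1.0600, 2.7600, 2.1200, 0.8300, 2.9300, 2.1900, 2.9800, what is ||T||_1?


The nuclear norm is the sum of all singular values.
||T||_1 = 3.1000 + 1.0600 + 2.7600 + 2.1200 + 0.8300 + 2.9300 + 2.1900 + 2.9800
= 17.9700

17.9700


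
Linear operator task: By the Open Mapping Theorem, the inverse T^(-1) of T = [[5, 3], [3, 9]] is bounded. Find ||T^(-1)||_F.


det(T) = 5*9 - 3*3 = 36
T^(-1) = (1/36) * [[9, -3], [-3, 5]] = [[0.2500, -0.0833], [-0.0833, 0.1389]]
||T^(-1)||_F^2 = 0.2500^2 + (-0.0833)^2 + (-0.0833)^2 + 0.1389^2 = 0.0957
||T^(-1)||_F = sqrt(0.0957) = 0.3093

0.3093


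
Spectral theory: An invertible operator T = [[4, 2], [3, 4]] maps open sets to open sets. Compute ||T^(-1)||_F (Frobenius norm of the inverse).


det(T) = 4*4 - 2*3 = 10
T^(-1) = (1/10) * [[4, -2], [-3, 4]] = [[0.4000, -0.2000], [-0.3000, 0.4000]]
||T^(-1)||_F^2 = 0.4000^2 + (-0.2000)^2 + (-0.3000)^2 + 0.4000^2 = 0.4500
||T^(-1)||_F = sqrt(0.4500) = 0.6708

0.6708


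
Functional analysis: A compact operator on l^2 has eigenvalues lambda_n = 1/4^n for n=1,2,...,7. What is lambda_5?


The eigenvalue formula gives lambda_5 = 1/4^5
= 1/1024
= 9.7656e-04

9.7656e-04


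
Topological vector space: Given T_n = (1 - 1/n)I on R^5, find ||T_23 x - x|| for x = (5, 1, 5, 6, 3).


T_23 x - x = (1 - 1/23)x - x = -x/23
||x|| = sqrt(96) = 9.7980
||T_23 x - x|| = ||x||/23 = 9.7980/23 = 0.4260

0.4260


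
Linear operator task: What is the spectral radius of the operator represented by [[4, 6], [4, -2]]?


For a 2x2 matrix, eigenvalues satisfy lambda^2 - (trace)*lambda + det = 0
trace = 4 + -2 = 2
det = 4*-2 - 6*4 = -32
discriminant = 2^2 - 4*(-32) = 132
spectral radius = max |eigenvalue| = 6.7446

6.7446


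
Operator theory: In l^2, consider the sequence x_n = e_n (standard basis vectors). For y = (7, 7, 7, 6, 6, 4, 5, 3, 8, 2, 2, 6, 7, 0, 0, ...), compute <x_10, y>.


x_10 = e_10 is the standard basis vector with 1 in position 10.
<x_10, y> = y_10 = 2
As n -> infinity, <x_n, y> -> 0, confirming weak convergence of (x_n) to 0.

2


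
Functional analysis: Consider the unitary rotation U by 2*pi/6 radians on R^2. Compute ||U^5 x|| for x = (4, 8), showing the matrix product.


U is a rotation by theta = 2*pi/6
U^5 = rotation by 5*theta = 10*pi/6
cos(10*pi/6) = 0.5000, sin(10*pi/6) = -0.8660
U^5 x = (0.5000 * 4 - -0.8660 * 8, -0.8660 * 4 + 0.5000 * 8)
= (8.9282, 0.5359)
||U^5 x|| = sqrt(8.9282^2 + 0.5359^2) = sqrt(80.0000) = 8.9443

8.9443


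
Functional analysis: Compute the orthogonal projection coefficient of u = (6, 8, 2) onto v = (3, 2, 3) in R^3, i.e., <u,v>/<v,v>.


Computing <u,v> = 6*3 + 8*2 + 2*3 = 40
Computing <v,v> = 3^2 + 2^2 + 3^2 = 22
Projection coefficient = 40/22 = 1.8182

1.8182


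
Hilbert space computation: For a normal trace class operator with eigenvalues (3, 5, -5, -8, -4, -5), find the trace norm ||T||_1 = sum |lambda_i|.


For a normal operator, singular values equal |eigenvalues|.
Trace norm = sum |lambda_i| = 3 + 5 + 5 + 8 + 4 + 5
= 30

30


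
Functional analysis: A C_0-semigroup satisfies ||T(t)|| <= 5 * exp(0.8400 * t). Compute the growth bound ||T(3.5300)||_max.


||T(3.5300)|| <= 5 * exp(0.8400 * 3.5300)
= 5 * exp(2.9652)
= 5 * 19.3986
= 96.9929

96.9929


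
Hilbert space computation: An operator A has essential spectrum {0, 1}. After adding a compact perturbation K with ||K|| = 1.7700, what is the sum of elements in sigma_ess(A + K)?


By Weyl's theorem, the essential spectrum is invariant under compact perturbations.
sigma_ess(A + K) = sigma_ess(A) = {0, 1}
Sum = 0 + 1 = 1

1


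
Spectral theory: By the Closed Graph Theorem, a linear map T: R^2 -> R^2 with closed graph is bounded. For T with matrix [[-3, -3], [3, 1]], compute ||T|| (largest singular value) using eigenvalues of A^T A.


A^T A = [[18, 12], [12, 10]]
trace(A^T A) = 28, det(A^T A) = 36
discriminant = 28^2 - 4*36 = 640
Largest eigenvalue of A^T A = (trace + sqrt(disc))/2 = 26.6491
||T|| = sqrt(26.6491) = 5.1623

5.1623


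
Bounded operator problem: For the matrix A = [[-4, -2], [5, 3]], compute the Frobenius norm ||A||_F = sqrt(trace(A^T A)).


||A||_F^2 = sum a_ij^2
= (-4)^2 + (-2)^2 + 5^2 + 3^2
= 16 + 4 + 25 + 9 = 54
||A||_F = sqrt(54) = 7.3485

7.3485


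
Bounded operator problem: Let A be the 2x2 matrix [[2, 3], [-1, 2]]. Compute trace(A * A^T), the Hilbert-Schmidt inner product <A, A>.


trace(A * A^T) = sum of squares of all entries
= 2^2 + 3^2 + (-1)^2 + 2^2
= 4 + 9 + 1 + 4
= 18

18


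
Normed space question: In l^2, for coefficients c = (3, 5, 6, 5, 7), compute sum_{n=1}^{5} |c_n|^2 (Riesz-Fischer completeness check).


sum |c_n|^2 = 3^2 + 5^2 + 6^2 + 5^2 + 7^2
= 9 + 25 + 36 + 25 + 49
= 144

144


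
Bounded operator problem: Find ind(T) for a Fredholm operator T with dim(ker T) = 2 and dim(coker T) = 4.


The Fredholm index is defined as ind(T) = dim(ker T) - dim(coker T)
= 2 - 4
= -2

-2


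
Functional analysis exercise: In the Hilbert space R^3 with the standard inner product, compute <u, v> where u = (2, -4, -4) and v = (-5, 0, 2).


Computing the standard inner product <u, v> = sum u_i * v_i
= 2*-5 + -4*0 + -4*2
= -10 + 0 + -8
= -18

-18


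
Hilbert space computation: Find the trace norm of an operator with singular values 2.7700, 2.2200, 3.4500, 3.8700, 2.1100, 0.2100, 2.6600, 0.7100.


The nuclear norm is the sum of all singular values.
||T||_1 = 2.7700 + 2.2200 + 3.4500 + 3.8700 + 2.1100 + 0.2100 + 2.6600 + 0.7100
= 18.0000

18.0000


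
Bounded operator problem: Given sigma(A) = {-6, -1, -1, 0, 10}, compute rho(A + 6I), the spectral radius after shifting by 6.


Spectrum of A + 6I = {0, 5, 5, 6, 16}
Spectral radius = max |lambda| over the shifted spectrum
= max(0, 5, 5, 6, 16) = 16

16


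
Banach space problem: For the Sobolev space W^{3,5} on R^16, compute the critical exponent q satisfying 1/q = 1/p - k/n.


Using the Sobolev embedding formula: 1/q = 1/p - k/n
1/q = 1/5 - 3/16 = 1/80
q = 1/(1/80) = 80

80.0000


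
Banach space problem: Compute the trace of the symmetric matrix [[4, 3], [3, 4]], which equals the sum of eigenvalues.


For a self-adjoint (symmetric) matrix, the eigenvalues are real.
The sum of eigenvalues equals the trace of the matrix.
trace = 4 + 4 = 8

8


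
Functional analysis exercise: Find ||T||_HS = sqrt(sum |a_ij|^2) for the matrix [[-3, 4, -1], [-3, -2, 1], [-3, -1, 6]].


The Hilbert-Schmidt norm is sqrt(sum of squares of all entries).
Sum of squares = (-3)^2 + 4^2 + (-1)^2 + (-3)^2 + (-2)^2 + 1^2 + (-3)^2 + (-1)^2 + 6^2
= 9 + 16 + 1 + 9 + 4 + 1 + 9 + 1 + 36 = 86
||T||_HS = sqrt(86) = 9.2736

9.2736


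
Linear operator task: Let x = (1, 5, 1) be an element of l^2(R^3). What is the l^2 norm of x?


The l^2 norm = (sum |x_i|^2)^(1/2)
Sum of 2th powers = 1 + 25 + 1 = 27
||x||_2 = (27)^(1/2) = 5.1962

5.1962


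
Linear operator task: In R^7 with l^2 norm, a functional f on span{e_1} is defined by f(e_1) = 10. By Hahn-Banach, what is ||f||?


The norm of f is given by ||f|| = sup_{||x||=1} |f(x)|.
On span{e_1}, ||e_1|| = 1, so ||f|| = |f(e_1)| / ||e_1||
= |10| / 1 = 10.0000

10.0000


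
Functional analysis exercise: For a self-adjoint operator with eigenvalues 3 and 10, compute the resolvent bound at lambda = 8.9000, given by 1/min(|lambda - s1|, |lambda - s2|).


dist(8.9000, {3, 10}) = min(|8.9000 - 3|, |8.9000 - 10|)
= min(5.9000, 1.1000) = 1.1000
Resolvent bound = 1/1.1000 = 0.9091

0.9091


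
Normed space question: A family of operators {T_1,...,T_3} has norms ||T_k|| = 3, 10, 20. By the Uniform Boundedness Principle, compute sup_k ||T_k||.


By the Uniform Boundedness Principle, the supremum of norms is finite.
sup_k ||T_k|| = max(3, 10, 20) = 20

20


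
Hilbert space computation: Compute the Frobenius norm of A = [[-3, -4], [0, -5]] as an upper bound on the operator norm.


||A||_F^2 = sum a_ij^2
= (-3)^2 + (-4)^2 + 0^2 + (-5)^2
= 9 + 16 + 0 + 25 = 50
||A||_F = sqrt(50) = 7.0711

7.0711


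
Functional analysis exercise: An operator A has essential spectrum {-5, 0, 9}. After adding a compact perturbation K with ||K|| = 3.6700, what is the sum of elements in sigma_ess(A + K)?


By Weyl's theorem, the essential spectrum is invariant under compact perturbations.
sigma_ess(A + K) = sigma_ess(A) = {-5, 0, 9}
Sum = -5 + 0 + 9 = 4

4


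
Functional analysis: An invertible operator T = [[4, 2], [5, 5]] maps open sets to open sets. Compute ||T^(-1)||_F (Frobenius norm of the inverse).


det(T) = 4*5 - 2*5 = 10
T^(-1) = (1/10) * [[5, -2], [-5, 4]] = [[0.5000, -0.2000], [-0.5000, 0.4000]]
||T^(-1)||_F^2 = 0.5000^2 + (-0.2000)^2 + (-0.5000)^2 + 0.4000^2 = 0.7000
||T^(-1)||_F = sqrt(0.7000) = 0.8367

0.8367


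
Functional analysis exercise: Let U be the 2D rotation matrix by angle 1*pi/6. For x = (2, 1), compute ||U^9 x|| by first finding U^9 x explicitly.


U is a rotation by theta = 1*pi/6
U^9 = rotation by 9*theta = 9*pi/6
cos(9*pi/6) = 0.0000, sin(9*pi/6) = -1.0000
U^9 x = (0.0000 * 2 - -1.0000 * 1, -1.0000 * 2 + 0.0000 * 1)
= (1.0000, -2.0000)
||U^9 x|| = sqrt(1.0000^2 + (-2.0000)^2) = sqrt(5.0000) = 2.2361

2.2361


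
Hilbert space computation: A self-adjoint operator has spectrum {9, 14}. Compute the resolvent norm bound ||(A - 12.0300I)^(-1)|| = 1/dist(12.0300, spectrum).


dist(12.0300, {9, 14}) = min(|12.0300 - 9|, |12.0300 - 14|)
= min(3.0300, 1.9700) = 1.9700
Resolvent bound = 1/1.9700 = 0.5076

0.5076


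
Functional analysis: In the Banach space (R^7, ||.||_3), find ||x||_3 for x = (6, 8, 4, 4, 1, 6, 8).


The l^3 norm = (sum |x_i|^3)^(1/3)
Sum of 3th powers = 216 + 512 + 64 + 64 + 1 + 216 + 512 = 1585
||x||_3 = (1585)^(1/3) = 11.6594

11.6594


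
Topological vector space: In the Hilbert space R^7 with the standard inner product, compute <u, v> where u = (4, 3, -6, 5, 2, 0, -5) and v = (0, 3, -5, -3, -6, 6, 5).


Computing the standard inner product <u, v> = sum u_i * v_i
= 4*0 + 3*3 + -6*-5 + 5*-3 + 2*-6 + 0*6 + -5*5
= 0 + 9 + 30 + -15 + -12 + 0 + -25
= -13

-13


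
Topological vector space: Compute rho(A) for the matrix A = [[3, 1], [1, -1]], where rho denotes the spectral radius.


For a 2x2 matrix, eigenvalues satisfy lambda^2 - (trace)*lambda + det = 0
trace = 3 + -1 = 2
det = 3*-1 - 1*1 = -4
discriminant = 2^2 - 4*(-4) = 20
spectral radius = max |eigenvalue| = 3.2361

3.2361


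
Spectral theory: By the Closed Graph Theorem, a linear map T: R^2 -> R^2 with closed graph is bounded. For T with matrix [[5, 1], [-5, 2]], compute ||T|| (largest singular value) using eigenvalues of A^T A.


A^T A = [[50, -5], [-5, 5]]
trace(A^T A) = 55, det(A^T A) = 225
discriminant = 55^2 - 4*225 = 2125
Largest eigenvalue of A^T A = (trace + sqrt(disc))/2 = 50.5489
||T|| = sqrt(50.5489) = 7.1098

7.1098


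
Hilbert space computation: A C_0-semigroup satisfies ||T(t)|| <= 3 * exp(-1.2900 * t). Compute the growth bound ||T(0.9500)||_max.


||T(0.9500)|| <= 3 * exp(-1.2900 * 0.9500)
= 3 * exp(-1.2255)
= 3 * 0.2936
= 0.8808

0.8808


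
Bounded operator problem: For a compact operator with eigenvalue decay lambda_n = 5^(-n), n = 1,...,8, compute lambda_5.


The eigenvalue formula gives lambda_5 = 1/5^5
= 1/3125
= 3.2000e-04

3.2000e-04


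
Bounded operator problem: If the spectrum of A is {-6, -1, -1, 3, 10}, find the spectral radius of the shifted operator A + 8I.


Spectrum of A + 8I = {2, 7, 7, 11, 18}
Spectral radius = max |lambda| over the shifted spectrum
= max(2, 7, 7, 11, 18) = 18

18


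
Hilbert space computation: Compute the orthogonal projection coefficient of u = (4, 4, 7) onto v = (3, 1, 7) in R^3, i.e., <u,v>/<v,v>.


Computing <u,v> = 4*3 + 4*1 + 7*7 = 65
Computing <v,v> = 3^2 + 1^2 + 7^2 = 59
Projection coefficient = 65/59 = 1.1017

1.1017


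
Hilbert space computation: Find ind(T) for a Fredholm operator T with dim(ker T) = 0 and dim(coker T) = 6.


The Fredholm index is defined as ind(T) = dim(ker T) - dim(coker T)
= 0 - 6
= -6

-6


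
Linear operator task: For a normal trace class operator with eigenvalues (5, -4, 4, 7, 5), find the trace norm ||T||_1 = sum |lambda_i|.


For a normal operator, singular values equal |eigenvalues|.
Trace norm = sum |lambda_i| = 5 + 4 + 4 + 7 + 5
= 25

25


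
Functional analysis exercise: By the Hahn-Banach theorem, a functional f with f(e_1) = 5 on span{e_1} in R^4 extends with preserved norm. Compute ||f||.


The norm of f is given by ||f|| = sup_{||x||=1} |f(x)|.
On span{e_1}, ||e_1|| = 1, so ||f|| = |f(e_1)| / ||e_1||
= |5| / 1 = 5.0000

5.0000


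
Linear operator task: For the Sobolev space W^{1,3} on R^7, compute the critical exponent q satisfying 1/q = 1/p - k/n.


Using the Sobolev embedding formula: 1/q = 1/p - k/n
1/q = 1/3 - 1/7 = 4/21
q = 1/(4/21) = 21/4 = 5.2500

5.2500


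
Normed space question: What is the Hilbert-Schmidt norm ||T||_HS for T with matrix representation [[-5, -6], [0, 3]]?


The Hilbert-Schmidt norm is sqrt(sum of squares of all entries).
Sum of squares = (-5)^2 + (-6)^2 + 0^2 + 3^2
= 25 + 36 + 0 + 9 = 70
||T||_HS = sqrt(70) = 8.3666

8.3666


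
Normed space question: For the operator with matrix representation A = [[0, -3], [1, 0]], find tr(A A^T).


trace(A * A^T) = sum of squares of all entries
= 0^2 + (-3)^2 + 1^2 + 0^2
= 0 + 9 + 1 + 0
= 10

10


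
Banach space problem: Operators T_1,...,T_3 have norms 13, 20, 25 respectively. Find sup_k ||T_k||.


By the Uniform Boundedness Principle, the supremum of norms is finite.
sup_k ||T_k|| = max(13, 20, 25) = 25

25


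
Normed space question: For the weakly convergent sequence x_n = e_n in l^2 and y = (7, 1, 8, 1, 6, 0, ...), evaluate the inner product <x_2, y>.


x_2 = e_2 is the standard basis vector with 1 in position 2.
<x_2, y> = y_2 = 1
As n -> infinity, <x_n, y> -> 0, confirming weak convergence of (x_n) to 0.

1


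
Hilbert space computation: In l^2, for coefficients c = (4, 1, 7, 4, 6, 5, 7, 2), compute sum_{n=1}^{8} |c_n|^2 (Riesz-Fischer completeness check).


sum |c_n|^2 = 4^2 + 1^2 + 7^2 + 4^2 + 6^2 + 5^2 + 7^2 + 2^2
= 16 + 1 + 49 + 16 + 36 + 25 + 49 + 4
= 196

196


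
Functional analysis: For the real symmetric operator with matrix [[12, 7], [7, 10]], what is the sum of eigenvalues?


For a self-adjoint (symmetric) matrix, the eigenvalues are real.
The sum of eigenvalues equals the trace of the matrix.
trace = 12 + 10 = 22

22


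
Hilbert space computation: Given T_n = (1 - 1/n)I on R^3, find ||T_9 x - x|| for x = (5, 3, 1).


T_9 x - x = (1 - 1/9)x - x = -x/9
||x|| = sqrt(35) = 5.9161
||T_9 x - x|| = ||x||/9 = 5.9161/9 = 0.6573

0.6573


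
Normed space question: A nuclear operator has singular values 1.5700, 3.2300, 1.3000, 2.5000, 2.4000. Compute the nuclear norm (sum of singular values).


The nuclear norm is the sum of all singular values.
||T||_1 = 1.5700 + 3.2300 + 1.3000 + 2.5000 + 2.4000
= 11.0000

11.0000


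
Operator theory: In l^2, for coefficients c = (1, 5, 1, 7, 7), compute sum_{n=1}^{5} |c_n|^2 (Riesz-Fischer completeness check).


sum |c_n|^2 = 1^2 + 5^2 + 1^2 + 7^2 + 7^2
= 1 + 25 + 1 + 49 + 49
= 125

125


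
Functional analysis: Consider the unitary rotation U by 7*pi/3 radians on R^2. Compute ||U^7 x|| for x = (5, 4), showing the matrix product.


U is a rotation by theta = 7*pi/3
U^7 = rotation by 7*theta = 49*pi/3 = 1*pi/3 (mod 2*pi)
cos(1*pi/3) = 0.5000, sin(1*pi/3) = 0.8660
U^7 x = (0.5000 * 5 - 0.8660 * 4, 0.8660 * 5 + 0.5000 * 4)
= (-0.9641, 6.3301)
||U^7 x|| = sqrt((-0.9641)^2 + 6.3301^2) = sqrt(41.0000) = 6.4031

6.4031


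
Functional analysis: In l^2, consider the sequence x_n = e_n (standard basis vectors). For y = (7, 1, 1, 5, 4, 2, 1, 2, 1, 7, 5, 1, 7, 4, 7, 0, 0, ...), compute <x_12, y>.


x_12 = e_12 is the standard basis vector with 1 in position 12.
<x_12, y> = y_12 = 1
As n -> infinity, <x_n, y> -> 0, confirming weak convergence of (x_n) to 0.

1


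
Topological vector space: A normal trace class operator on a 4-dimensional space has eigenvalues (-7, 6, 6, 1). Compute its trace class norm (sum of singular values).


For a normal operator, singular values equal |eigenvalues|.
Trace norm = sum |lambda_i| = 7 + 6 + 6 + 1
= 20

20


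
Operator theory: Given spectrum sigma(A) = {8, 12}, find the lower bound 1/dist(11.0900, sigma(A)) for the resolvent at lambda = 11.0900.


dist(11.0900, {8, 12}) = min(|11.0900 - 8|, |11.0900 - 12|)
= min(3.0900, 0.9100) = 0.9100
Resolvent bound = 1/0.9100 = 1.0989

1.0989


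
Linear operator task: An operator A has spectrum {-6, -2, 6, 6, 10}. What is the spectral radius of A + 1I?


Spectrum of A + 1I = {-5, -1, 7, 7, 11}
Spectral radius = max |lambda| over the shifted spectrum
= max(5, 1, 7, 7, 11) = 11

11


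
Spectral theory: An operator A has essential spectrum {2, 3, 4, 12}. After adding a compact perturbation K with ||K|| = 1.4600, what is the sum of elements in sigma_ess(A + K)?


By Weyl's theorem, the essential spectrum is invariant under compact perturbations.
sigma_ess(A + K) = sigma_ess(A) = {2, 3, 4, 12}
Sum = 2 + 3 + 4 + 12 = 21

21


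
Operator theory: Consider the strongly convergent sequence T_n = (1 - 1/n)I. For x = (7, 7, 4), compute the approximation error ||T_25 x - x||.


T_25 x - x = (1 - 1/25)x - x = -x/25
||x|| = sqrt(114) = 10.6771
||T_25 x - x|| = ||x||/25 = 10.6771/25 = 0.4271

0.4271


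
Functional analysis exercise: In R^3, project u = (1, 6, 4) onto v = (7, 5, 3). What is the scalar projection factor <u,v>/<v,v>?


Computing <u,v> = 1*7 + 6*5 + 4*3 = 49
Computing <v,v> = 7^2 + 5^2 + 3^2 = 83
Projection coefficient = 49/83 = 0.5904

0.5904
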